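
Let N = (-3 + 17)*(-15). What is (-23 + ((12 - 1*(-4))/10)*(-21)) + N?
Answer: -1333/5 ≈ -266.60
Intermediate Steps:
N = -210 (N = 14*(-15) = -210)
(-23 + ((12 - 1*(-4))/10)*(-21)) + N = (-23 + ((12 - 1*(-4))/10)*(-21)) - 210 = (-23 + ((12 + 4)*(⅒))*(-21)) - 210 = (-23 + (16*(⅒))*(-21)) - 210 = (-23 + (8/5)*(-21)) - 210 = (-23 - 168/5) - 210 = -283/5 - 210 = -1333/5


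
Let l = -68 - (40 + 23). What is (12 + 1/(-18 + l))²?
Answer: 3193369/22201 ≈ 143.84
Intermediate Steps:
l = -131 (l = -68 - 1*63 = -68 - 63 = -131)
(12 + 1/(-18 + l))² = (12 + 1/(-18 - 131))² = (12 + 1/(-149))² = (12 - 1/149)² = (1787/149)² = 3193369/22201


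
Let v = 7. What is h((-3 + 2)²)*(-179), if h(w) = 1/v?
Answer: -179/7 ≈ -25.571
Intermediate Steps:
h(w) = ⅐ (h(w) = 1/7 = ⅐)
h((-3 + 2)²)*(-179) = (⅐)*(-179) = -179/7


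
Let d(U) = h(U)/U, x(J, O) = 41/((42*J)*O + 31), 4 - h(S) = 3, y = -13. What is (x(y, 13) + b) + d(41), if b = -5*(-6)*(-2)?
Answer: -17379434/289747 ≈ -59.981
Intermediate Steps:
h(S) = 1 (h(S) = 4 - 1*3 = 4 - 3 = 1)
x(J, O) = 41/(31 + 42*J*O) (x(J, O) = 41/(42*J*O + 31) = 41/(31 + 42*J*O))
d(U) = 1/U
b = -60 (b = 30*(-2) = -60)
(x(y, 13) + b) + d(41) = (41/(31 + 42*(-13)*13) - 60) + 1/41 = (41/(31 - 7098) - 60) + 1/41 = (41/(-7067) - 60) + 1/41 = (41*(-1/7067) - 60) + 1/41 = (-41/7067 - 60) + 1/41 = -424061/7067 + 1/41 = -17379434/289747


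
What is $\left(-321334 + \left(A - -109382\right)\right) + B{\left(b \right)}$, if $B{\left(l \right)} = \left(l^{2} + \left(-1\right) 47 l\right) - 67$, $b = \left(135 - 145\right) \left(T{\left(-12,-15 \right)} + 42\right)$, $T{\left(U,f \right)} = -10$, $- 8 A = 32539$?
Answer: $- \frac{789171}{8} \approx -98646.0$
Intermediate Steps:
$A = - \frac{32539}{8}$ ($A = \left(- \frac{1}{8}\right) 32539 = - \frac{32539}{8} \approx -4067.4$)
$b = -320$ ($b = \left(135 - 145\right) \left(-10 + 42\right) = \left(-10\right) 32 = -320$)
$B{\left(l \right)} = -67 + l^{2} - 47 l$ ($B{\left(l \right)} = \left(l^{2} - 47 l\right) - 67 = -67 + l^{2} - 47 l$)
$\left(-321334 + \left(A - -109382\right)\right) + B{\left(b \right)} = \left(-321334 - - \frac{842517}{8}\right) - \left(-14973 - 102400\right) = \left(-321334 + \left(- \frac{32539}{8} + 109382\right)\right) + \left(-67 + 102400 + 15040\right) = \left(-321334 + \frac{842517}{8}\right) + 117373 = - \frac{1728155}{8} + 117373 = - \frac{789171}{8}$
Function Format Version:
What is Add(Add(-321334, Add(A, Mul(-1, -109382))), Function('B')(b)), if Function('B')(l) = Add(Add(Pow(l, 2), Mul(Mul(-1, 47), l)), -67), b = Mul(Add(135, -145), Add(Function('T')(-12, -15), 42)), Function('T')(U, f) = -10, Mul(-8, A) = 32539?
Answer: Rational(-789171, 8) ≈ -98646.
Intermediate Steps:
A = Rational(-32539, 8) (A = Mul(Rational(-1, 8), 32539) = Rational(-32539, 8) ≈ -4067.4)
b = -320 (b = Mul(Add(135, -145), Add(-10, 42)) = Mul(-10, 32) = -320)
Function('B')(l) = Add(-67, Pow(l, 2), Mul(-47, l)) (Function('B')(l) = Add(Add(Pow(l, 2), Mul(-47, l)), -67) = Add(-67, Pow(l, 2), Mul(-47, l)))
Add(Add(-321334, Add(A, Mul(-1, -109382))), Function('B')(b)) = Add(Add(-321334, Add(Rational(-32539, 8), Mul(-1, -109382))), Add(-67, Pow(-320, 2), Mul(-47, -320))) = Add(Add(-321334, Add(Rational(-32539, 8), 109382)), Add(-67, 102400, 15040)) = Add(Add(-321334, Rational(842517, 8)), 117373) = Add(Rational(-1728155, 8), 117373) = Rational(-789171, 8)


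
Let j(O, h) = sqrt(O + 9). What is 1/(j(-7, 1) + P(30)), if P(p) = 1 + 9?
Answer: 5/49 - sqrt(2)/98 ≈ 0.087610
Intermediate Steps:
j(O, h) = sqrt(9 + O)
P(p) = 10
1/(j(-7, 1) + P(30)) = 1/(sqrt(9 - 7) + 10) = 1/(sqrt(2) + 10) = 1/(10 + sqrt(2))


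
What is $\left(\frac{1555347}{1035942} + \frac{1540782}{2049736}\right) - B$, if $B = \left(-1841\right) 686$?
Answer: $\frac{223475955427945329}{176950634276} \approx 1.2629 \cdot 10^{6}$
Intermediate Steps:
$B = -1262926$
$\left(\frac{1555347}{1035942} + \frac{1540782}{2049736}\right) - B = \left(\frac{1555347}{1035942} + \frac{1540782}{2049736}\right) - -1262926 = \left(1555347 \cdot \frac{1}{1035942} + 1540782 \cdot \frac{1}{2049736}\right) + 1262926 = \left(\frac{518449}{345314} + \frac{770391}{1024868}\right) + 1262926 = \frac{398684293753}{176950634276} + 1262926 = \frac{223475955427945329}{176950634276}$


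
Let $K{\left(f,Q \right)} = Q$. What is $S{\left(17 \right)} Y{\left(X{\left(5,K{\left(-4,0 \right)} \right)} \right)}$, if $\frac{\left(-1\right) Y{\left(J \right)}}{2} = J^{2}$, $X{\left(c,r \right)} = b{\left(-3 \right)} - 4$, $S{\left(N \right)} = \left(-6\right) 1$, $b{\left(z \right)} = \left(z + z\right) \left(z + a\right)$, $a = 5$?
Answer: $3072$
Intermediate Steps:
$b{\left(z \right)} = 2 z \left(5 + z\right)$ ($b{\left(z \right)} = \left(z + z\right) \left(z + 5\right) = 2 z \left(5 + z\right)$)
$S{\left(N \right)} = -6$
$X{\left(c,r \right)} = -16$ ($X{\left(c,r \right)} = 2 \left(-3\right) \left(5 - 3\right) - 4 = 2 \left(-3\right) 2 - 4 = -12 - 4 = -16$)
$Y{\left(J \right)} = - 2 J^{2}$
$S{\left(17 \right)} Y{\left(X{\left(5,K{\left(-4,0 \right)} \right)} \right)} = - 6 \left(- 2 \left(-16\right)^{2}\right) = - 6 \left(\left(-2\right) 256\right) = \left(-6\right) \left(-512\right) = 3072$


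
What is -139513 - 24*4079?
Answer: -237409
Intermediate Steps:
-139513 - 24*4079 = -139513 - 97896 = -237409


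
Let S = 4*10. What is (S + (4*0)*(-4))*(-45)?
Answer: -1800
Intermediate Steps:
S = 40
(S + (4*0)*(-4))*(-45) = (40 + (4*0)*(-4))*(-45) = (40 + 0*(-4))*(-45) = (40 + 0)*(-45) = 40*(-45) = -1800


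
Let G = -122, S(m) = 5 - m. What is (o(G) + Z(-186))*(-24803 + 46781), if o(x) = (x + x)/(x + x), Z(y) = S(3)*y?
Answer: -8153838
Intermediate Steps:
Z(y) = 2*y (Z(y) = (5 - 1*3)*y = (5 - 3)*y = 2*y)
o(x) = 1 (o(x) = (2*x)/((2*x)) = (2*x)*(1/(2*x)) = 1)
(o(G) + Z(-186))*(-24803 + 46781) = (1 + 2*(-186))*(-24803 + 46781) = (1 - 372)*21978 = -371*21978 = -8153838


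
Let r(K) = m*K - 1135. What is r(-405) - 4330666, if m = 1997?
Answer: -5140586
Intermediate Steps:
r(K) = -1135 + 1997*K (r(K) = 1997*K - 1135 = -1135 + 1997*K)
r(-405) - 4330666 = (-1135 + 1997*(-405)) - 4330666 = (-1135 - 808785) - 4330666 = -809920 - 4330666 = -5140586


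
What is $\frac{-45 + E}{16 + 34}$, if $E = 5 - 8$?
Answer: $- \frac{24}{25} \approx -0.96$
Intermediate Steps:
$E = -3$ ($E = 5 - 8 = -3$)
$\frac{-45 + E}{16 + 34} = \frac{-45 - 3}{16 + 34} = - \frac{48}{50} = \left(-48\right) \frac{1}{50} = - \frac{24}{25}$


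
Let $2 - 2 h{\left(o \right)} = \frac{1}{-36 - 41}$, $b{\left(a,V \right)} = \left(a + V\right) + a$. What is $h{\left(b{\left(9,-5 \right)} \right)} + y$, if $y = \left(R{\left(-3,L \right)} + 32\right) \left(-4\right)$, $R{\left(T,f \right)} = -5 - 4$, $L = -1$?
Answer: $- \frac{14013}{154} \approx -90.994$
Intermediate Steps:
$b{\left(a,V \right)} = V + 2 a$ ($b{\left(a,V \right)} = \left(V + a\right) + a = V + 2 a$)
$R{\left(T,f \right)} = -9$
$h{\left(o \right)} = \frac{155}{154}$ ($h{\left(o \right)} = 1 - \frac{1}{2 \left(-36 - 41\right)} = 1 - \frac{1}{2 \left(-77\right)} = 1 - - \frac{1}{154} = 1 + \frac{1}{154} = \frac{155}{154}$)
$y = -92$ ($y = \left(-9 + 32\right) \left(-4\right) = 23 \left(-4\right) = -92$)
$h{\left(b{\left(9,-5 \right)} \right)} + y = \frac{155}{154} - 92 = - \frac{14013}{154}$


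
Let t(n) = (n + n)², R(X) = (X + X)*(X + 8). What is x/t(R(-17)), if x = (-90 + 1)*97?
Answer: -8633/374544 ≈ -0.023049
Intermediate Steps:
R(X) = 2*X*(8 + X) (R(X) = (2*X)*(8 + X) = 2*X*(8 + X))
t(n) = 4*n² (t(n) = (2*n)² = 4*n²)
x = -8633 (x = -89*97 = -8633)
x/t(R(-17)) = -8633*1/(4624*(8 - 17)²) = -8633/(4*(2*(-17)*(-9))²) = -8633/(4*306²) = -8633/(4*93636) = -8633/374544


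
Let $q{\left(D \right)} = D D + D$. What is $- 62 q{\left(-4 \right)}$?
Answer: $-744$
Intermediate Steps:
$q{\left(D \right)} = D + D^{2}$ ($q{\left(D \right)} = D^{2} + D = D + D^{2}$)
$- 62 q{\left(-4 \right)} = - 62 \left(- 4 \left(1 - 4\right)\right) = - 62 \left(\left(-4\right) \left(-3\right)\right) = \left(-62\right) 12 = -744$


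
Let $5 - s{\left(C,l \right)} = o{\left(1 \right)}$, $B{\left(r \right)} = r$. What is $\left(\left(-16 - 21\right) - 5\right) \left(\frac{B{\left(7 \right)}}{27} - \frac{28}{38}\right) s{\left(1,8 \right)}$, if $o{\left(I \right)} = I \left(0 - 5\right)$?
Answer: $\frac{34300}{171} \approx 200.58$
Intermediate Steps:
$o{\left(I \right)} = - 5 I$ ($o{\left(I \right)} = I \left(-5\right) = - 5 I$)
$s{\left(C,l \right)} = 10$ ($s{\left(C,l \right)} = 5 - \left(-5\right) 1 = 5 - -5 = 5 + 5 = 10$)
$\left(\left(-16 - 21\right) - 5\right) \left(\frac{B{\left(7 \right)}}{27} - \frac{28}{38}\right) s{\left(1,8 \right)} = \left(\left(-16 - 21\right) - 5\right) \left(\frac{7}{27} - \frac{28}{38}\right) 10 = \left(-37 - 5\right) \left(7 \cdot \frac{1}{27} - \frac{14}{19}\right) 10 = - 42 \left(\frac{7}{27} - \frac{14}{19}\right) 10 = \left(-42\right) \left(- \frac{245}{513}\right) 10 = \frac{3430}{171} \cdot 10 = \frac{34300}{171}$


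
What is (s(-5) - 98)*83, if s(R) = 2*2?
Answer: -7802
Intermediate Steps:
s(R) = 4
(s(-5) - 98)*83 = (4 - 98)*83 = -94*83 = -7802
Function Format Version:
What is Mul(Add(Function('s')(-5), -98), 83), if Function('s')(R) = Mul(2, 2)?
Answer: -7802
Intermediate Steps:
Function('s')(R) = 4
Mul(Add(Function('s')(-5), -98), 83) = Mul(Add(4, -98), 83) = Mul(-94, 83) = -7802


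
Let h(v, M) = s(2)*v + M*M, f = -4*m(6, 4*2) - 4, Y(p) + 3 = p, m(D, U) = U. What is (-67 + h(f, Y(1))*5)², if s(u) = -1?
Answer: 17689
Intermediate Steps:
Y(p) = -3 + p
f = -36 (f = -16*2 - 4 = -4*8 - 4 = -32 - 4 = -36)
h(v, M) = M² - v (h(v, M) = -v + M*M = -v + M² = M² - v)
(-67 + h(f, Y(1))*5)² = (-67 + ((-3 + 1)² - 1*(-36))*5)² = (-67 + ((-2)² + 36)*5)² = (-67 + (4 + 36)*5)² = (-67 + 40*5)² = (-67 + 200)² = 133² = 17689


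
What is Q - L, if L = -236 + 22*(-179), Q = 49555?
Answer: 53729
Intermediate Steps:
L = -4174 (L = -236 - 3938 = -4174)
Q - L = 49555 - 1*(-4174) = 49555 + 4174 = 53729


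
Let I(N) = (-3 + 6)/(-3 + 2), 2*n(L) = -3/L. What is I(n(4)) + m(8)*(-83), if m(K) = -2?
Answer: 163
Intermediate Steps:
n(L) = -3/(2*L) (n(L) = (-3/L)/2 = -3/(2*L))
I(N) = -3 (I(N) = 3/(-1) = 3*(-1) = -3)
I(n(4)) + m(8)*(-83) = -3 - 2*(-83) = -3 + 166 = 163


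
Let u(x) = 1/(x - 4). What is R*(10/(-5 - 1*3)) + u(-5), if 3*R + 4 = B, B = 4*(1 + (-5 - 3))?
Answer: 119/9 ≈ 13.222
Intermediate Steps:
u(x) = 1/(-4 + x)
B = -28 (B = 4*(1 - 8) = 4*(-7) = -28)
R = -32/3 (R = -4/3 + (1/3)*(-28) = -4/3 - 28/3 = -32/3 ≈ -10.667)
R*(10/(-5 - 1*3)) + u(-5) = -320/(3*(-5 - 1*3)) + 1/(-4 - 5) = -320/(3*(-5 - 3)) + 1/(-9) = -320/(3*(-8)) - 1/9 = -320*(-1)/(3*8) - 1/9 = -32/3*(-5/4) - 1/9 = 40/3 - 1/9 = 119/9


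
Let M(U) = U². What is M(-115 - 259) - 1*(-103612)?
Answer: 243488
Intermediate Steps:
M(-115 - 259) - 1*(-103612) = (-115 - 259)² - 1*(-103612) = (-374)² + 103612 = 139876 + 103612 = 243488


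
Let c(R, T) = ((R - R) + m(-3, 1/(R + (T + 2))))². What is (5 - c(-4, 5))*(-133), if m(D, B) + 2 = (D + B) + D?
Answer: 64372/9 ≈ 7152.4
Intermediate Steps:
m(D, B) = -2 + B + 2*D (m(D, B) = -2 + ((D + B) + D) = -2 + ((B + D) + D) = -2 + (B + 2*D) = -2 + B + 2*D)
c(R, T) = (-8 + 1/(2 + R + T))² (c(R, T) = ((R - R) + (-2 + 1/(R + (T + 2)) + 2*(-3)))² = (0 + (-2 + 1/(R + (2 + T)) - 6))² = (0 + (-2 + 1/(2 + R + T) - 6))² = (0 + (-8 + 1/(2 + R + T)))² = (-8 + 1/(2 + R + T))²)
(5 - c(-4, 5))*(-133) = (5 - (8 - 1/(2 - 4 + 5))²)*(-133) = (5 - (8 - 1/3)²)*(-133) = (5 - (8 - 1*⅓)²)*(-133) = (5 - (8 - ⅓)²)*(-133) = (5 - (23/3)²)*(-133) = (5 - 1*529/9)*(-133) = (5 - 529/9)*(-133) = -484/9*(-133) = 64372/9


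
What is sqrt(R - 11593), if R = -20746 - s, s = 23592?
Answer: I*sqrt(55931) ≈ 236.5*I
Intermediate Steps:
R = -44338 (R = -20746 - 1*23592 = -20746 - 23592 = -44338)
sqrt(R - 11593) = sqrt(-44338 - 11593) = sqrt(-55931) = I*sqrt(55931)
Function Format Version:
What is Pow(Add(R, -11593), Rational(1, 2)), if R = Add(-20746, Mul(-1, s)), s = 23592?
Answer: Mul(I, Pow(55931, Rational(1, 2))) ≈ Mul(236.50, I)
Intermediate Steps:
R = -44338 (R = Add(-20746, Mul(-1, 23592)) = Add(-20746, -23592) = -44338)
Pow(Add(R, -11593), Rational(1, 2)) = Pow(Add(-44338, -11593), Rational(1, 2)) = Pow(-55931, Rational(1, 2)) = Mul(I, Pow(55931, Rational(1, 2)))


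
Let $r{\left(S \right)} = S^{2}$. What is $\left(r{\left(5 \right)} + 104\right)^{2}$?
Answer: $16641$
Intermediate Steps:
$\left(r{\left(5 \right)} + 104\right)^{2} = \left(5^{2} + 104\right)^{2} = \left(25 + 104\right)^{2} = 129^{2} = 16641$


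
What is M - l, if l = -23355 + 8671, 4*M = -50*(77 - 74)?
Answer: 29293/2 ≈ 14647.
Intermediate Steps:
M = -75/2 (M = (-50*(77 - 74))/4 = (-50*3)/4 = (¼)*(-150) = -75/2 ≈ -37.500)
l = -14684
M - l = -75/2 - 1*(-14684) = -75/2 + 14684 = 29293/2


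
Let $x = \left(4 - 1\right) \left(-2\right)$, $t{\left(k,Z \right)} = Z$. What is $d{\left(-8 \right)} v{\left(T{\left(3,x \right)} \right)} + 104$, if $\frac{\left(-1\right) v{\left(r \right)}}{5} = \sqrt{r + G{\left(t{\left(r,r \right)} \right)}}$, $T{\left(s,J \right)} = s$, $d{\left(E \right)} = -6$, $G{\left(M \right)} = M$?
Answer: $104 + 30 \sqrt{6} \approx 177.48$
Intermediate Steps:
$x = -6$ ($x = 3 \left(-2\right) = -6$)
$v{\left(r \right)} = - 5 \sqrt{2} \sqrt{r}$ ($v{\left(r \right)} = - 5 \sqrt{r + r} = - 5 \sqrt{2 r} = - 5 \sqrt{2} \sqrt{r}$)
$d{\left(-8 \right)} v{\left(T{\left(3,x \right)} \right)} + 104 = - 6 \left(- 5 \sqrt{2} \sqrt{3}\right) + 104 = - 6 \left(- 5 \sqrt{6}\right) + 104 = 30 \sqrt{6} + 104 = 104 + 30 \sqrt{6}$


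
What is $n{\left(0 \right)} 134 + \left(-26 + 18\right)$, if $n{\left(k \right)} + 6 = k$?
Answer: $-812$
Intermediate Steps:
$n{\left(k \right)} = -6 + k$
$n{\left(0 \right)} 134 + \left(-26 + 18\right) = \left(-6 + 0\right) 134 + \left(-26 + 18\right) = \left(-6\right) 134 - 8 = -804 - 8 = -812$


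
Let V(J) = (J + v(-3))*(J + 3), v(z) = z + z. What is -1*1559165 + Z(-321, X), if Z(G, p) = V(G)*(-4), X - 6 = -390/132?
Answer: -1975109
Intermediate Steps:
v(z) = 2*z
V(J) = (-6 + J)*(3 + J) (V(J) = (J + 2*(-3))*(J + 3) = (J - 6)*(3 + J) = (-6 + J)*(3 + J))
X = 67/22 (X = 6 - 390/132 = 6 - 390*1/132 = 6 - 65/22 = 67/22 ≈ 3.0455)
Z(G, p) = 72 - 4*G**2 + 12*G (Z(G, p) = (-18 + G**2 - 3*G)*(-4) = 72 - 4*G**2 + 12*G)
-1*1559165 + Z(-321, X) = -1*1559165 + (72 - 4*(-321)**2 + 12*(-321)) = -1559165 + (72 - 4*103041 - 3852) = -1559165 + (72 - 412164 - 3852) = -1559165 - 415944 = -1975109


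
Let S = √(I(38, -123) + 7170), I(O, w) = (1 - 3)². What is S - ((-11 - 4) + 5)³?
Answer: 1000 + √7174 ≈ 1084.7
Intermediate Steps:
I(O, w) = 4 (I(O, w) = (-2)² = 4)
S = √7174 (S = √(4 + 7170) = √7174 ≈ 84.699)
S - ((-11 - 4) + 5)³ = √7174 - ((-11 - 4) + 5)³ = √7174 - (-15 + 5)³ = √7174 - 1*(-10)³ = √7174 - 1*(-1000) = √7174 + 1000 = 1000 + √7174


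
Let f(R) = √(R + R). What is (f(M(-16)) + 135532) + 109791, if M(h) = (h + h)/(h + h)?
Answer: 245323 + √2 ≈ 2.4532e+5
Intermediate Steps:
M(h) = 1 (M(h) = (2*h)/((2*h)) = (2*h)*(1/(2*h)) = 1)
f(R) = √2*√R (f(R) = √(2*R) = √2*√R)
(f(M(-16)) + 135532) + 109791 = (√2*√1 + 135532) + 109791 = (√2*1 + 135532) + 109791 = (√2 + 135532) + 109791 = (135532 + √2) + 109791 = 245323 + √2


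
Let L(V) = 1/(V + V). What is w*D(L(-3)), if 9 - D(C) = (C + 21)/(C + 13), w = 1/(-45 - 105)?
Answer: -284/5775 ≈ -0.049177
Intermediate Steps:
L(V) = 1/(2*V)
w = -1/150 (w = 1/(-150) = -1/150 ≈ -0.0066667)
D(C) = 9 - (21 + C)/(13 + C) (D(C) = 9 - (C + 21)/(C + 13) = 9 - (21 + C)/(13 + C))
w*D(L(-3)) = -4*(12 + (½)/(-3))/(75*(13 + (½)/(-3))) = -4*(12 + (½)*(-⅓))/(75*(13 + (½)*(-⅓))) = -4*(12 - ⅙)/(75*(13 - ⅙)) = -4*71/(75*77/6*6) = -4*6*71/(75*77*6) = -1/150*568/77 = -284/5775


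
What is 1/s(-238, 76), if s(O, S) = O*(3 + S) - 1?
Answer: -1/18803 ≈ -5.3183e-5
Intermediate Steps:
s(O, S) = -1 + O*(3 + S)
1/s(-238, 76) = 1/(-1 + 3*(-238) - 238*76) = 1/(-1 - 714 - 18088) = 1/(-18803) = -1/18803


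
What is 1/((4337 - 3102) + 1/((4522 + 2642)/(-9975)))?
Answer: 2388/2945855 ≈ 0.00081063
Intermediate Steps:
1/((4337 - 3102) + 1/((4522 + 2642)/(-9975))) = 1/(1235 + 1/(7164*(-1/9975))) = 1/(1235 + 1/(-2388/3325)) = 1/(1235 - 3325/2388) = 1/(2945855/2388) = 2388/2945855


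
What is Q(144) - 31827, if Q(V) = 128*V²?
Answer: 2622381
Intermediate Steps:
Q(144) - 31827 = 128*144² - 31827 = 128*20736 - 31827 = 2654208 - 31827 = 2622381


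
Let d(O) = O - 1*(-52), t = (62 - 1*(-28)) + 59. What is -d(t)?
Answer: -201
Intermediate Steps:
t = 149 (t = (62 + 28) + 59 = 90 + 59 = 149)
d(O) = 52 + O (d(O) = O + 52 = 52 + O)
-d(t) = -(52 + 149) = -1*201 = -201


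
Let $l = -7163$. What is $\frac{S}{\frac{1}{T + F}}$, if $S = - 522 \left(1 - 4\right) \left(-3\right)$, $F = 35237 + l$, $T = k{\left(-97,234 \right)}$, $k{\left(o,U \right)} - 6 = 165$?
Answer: $-132695010$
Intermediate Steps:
$k{\left(o,U \right)} = 171$ ($k{\left(o,U \right)} = 6 + 165 = 171$)
$T = 171$
$F = 28074$ ($F = 35237 - 7163 = 28074$)
$S = -4698$ ($S = - 522 \left(\left(-3\right) \left(-3\right)\right) = \left(-522\right) 9 = -4698$)
$\frac{S}{\frac{1}{T + F}} = - \frac{4698}{\frac{1}{171 + 28074}} = - \frac{4698}{\frac{1}{28245}} = - 4698 \frac{1}{\frac{1}{28245}} = \left(-4698\right) 28245 = -132695010$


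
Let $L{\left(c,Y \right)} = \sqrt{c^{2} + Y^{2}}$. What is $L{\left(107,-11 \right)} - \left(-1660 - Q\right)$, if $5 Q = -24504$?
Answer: $- \frac{16204}{5} + \sqrt{11570} \approx -3133.2$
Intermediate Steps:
$Q = - \frac{24504}{5}$ ($Q = \frac{1}{5} \left(-24504\right) = - \frac{24504}{5} \approx -4900.8$)
$L{\left(c,Y \right)} = \sqrt{Y^{2} + c^{2}}$
$L{\left(107,-11 \right)} - \left(-1660 - Q\right) = \sqrt{\left(-11\right)^{2} + 107^{2}} - \left(-1660 - - \frac{24504}{5}\right) = \sqrt{121 + 11449} - \left(-1660 + \frac{24504}{5}\right) = \sqrt{11570} - \frac{16204}{5} = - \frac{16204}{5} + \sqrt{11570}$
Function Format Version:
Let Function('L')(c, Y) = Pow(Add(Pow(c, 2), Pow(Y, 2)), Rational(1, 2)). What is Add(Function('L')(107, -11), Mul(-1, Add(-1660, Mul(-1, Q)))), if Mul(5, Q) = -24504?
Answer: Add(Rational(-16204, 5), Pow(11570, Rational(1, 2))) ≈ -3133.2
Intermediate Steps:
Q = Rational(-24504, 5) (Q = Mul(Rational(1, 5), -24504) = Rational(-24504, 5) ≈ -4900.8)
Function('L')(c, Y) = Pow(Add(Pow(Y, 2), Pow(c, 2)), Rational(1, 2))
Add(Function('L')(107, -11), Mul(-1, Add(-1660, Mul(-1, Q)))) = Add(Pow(Add(Pow(-11, 2), Pow(107, 2)), Rational(1, 2)), Mul(-1, Add(-1660, Mul(-1, Rational(-24504, 5))))) = Add(Pow(Add(121, 11449), Rational(1, 2)), Mul(-1, Add(-1660, Rational(24504, 5)))) = Add(Pow(11570, Rational(1, 2)), Mul(-1, Rational(16204, 5))) = Add(Pow(11570, Rational(1, 2)), Rational(-16204, 5)) = Add(Rational(-16204, 5), Pow(11570, Rational(1, 2)))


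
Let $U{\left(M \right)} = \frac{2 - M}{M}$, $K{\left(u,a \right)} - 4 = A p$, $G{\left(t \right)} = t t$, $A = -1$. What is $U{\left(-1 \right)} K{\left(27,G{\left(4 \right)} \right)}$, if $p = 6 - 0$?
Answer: $6$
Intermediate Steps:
$p = 6$ ($p = 6 + 0 = 6$)
$G{\left(t \right)} = t^{2}$
$K{\left(u,a \right)} = -2$ ($K{\left(u,a \right)} = 4 - 6 = -2$)
$U{\left(M \right)} = \frac{2 - M}{M}$
$U{\left(-1 \right)} K{\left(27,G{\left(4 \right)} \right)} = \frac{2 - -1}{-1} \left(-2\right) = - (2 + 1) \left(-2\right) = \left(-1\right) 3 \left(-2\right) = \left(-3\right) \left(-2\right) = 6$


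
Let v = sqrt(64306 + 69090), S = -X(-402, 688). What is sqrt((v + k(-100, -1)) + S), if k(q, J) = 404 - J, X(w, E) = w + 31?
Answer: sqrt(776 + 2*sqrt(33349)) ≈ 33.782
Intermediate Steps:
X(w, E) = 31 + w
S = 371 (S = -(31 - 402) = -1*(-371) = 371)
v = 2*sqrt(33349) (v = sqrt(133396) = 2*sqrt(33349) ≈ 365.23)
sqrt((v + k(-100, -1)) + S) = sqrt((2*sqrt(33349) + (404 - 1*(-1))) + 371) = sqrt((2*sqrt(33349) + (404 + 1)) + 371) = sqrt((2*sqrt(33349) + 405) + 371) = sqrt((405 + 2*sqrt(33349)) + 371) = sqrt(776 + 2*sqrt(33349))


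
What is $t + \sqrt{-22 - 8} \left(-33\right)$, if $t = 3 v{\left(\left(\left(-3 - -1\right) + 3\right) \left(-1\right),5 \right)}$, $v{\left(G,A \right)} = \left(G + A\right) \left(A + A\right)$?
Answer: $120 - 33 i \sqrt{30} \approx 120.0 - 180.75 i$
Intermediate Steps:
$v{\left(G,A \right)} = 2 A \left(A + G\right)$ ($v{\left(G,A \right)} = \left(A + G\right) 2 A = 2 A \left(A + G\right)$)
$t = 120$ ($t = 3 \cdot 2 \cdot 5 \left(5 + \left(\left(-3 - -1\right) + 3\right) \left(-1\right)\right) = 3 \cdot 2 \cdot 5 \left(5 + \left(\left(-3 + 1\right) + 3\right) \left(-1\right)\right) = 3 \cdot 2 \cdot 5 \left(5 + \left(-2 + 3\right) \left(-1\right)\right) = 3 \cdot 2 \cdot 5 \left(5 + 1 \left(-1\right)\right) = 3 \cdot 2 \cdot 5 \left(5 - 1\right) = 3 \cdot 2 \cdot 5 \cdot 4 = 3 \cdot 40 = 120$)
$t + \sqrt{-22 - 8} \left(-33\right) = 120 + \sqrt{-22 - 8} \left(-33\right) = 120 + \sqrt{-30} \left(-33\right) = 120 + i \sqrt{30} \left(-33\right) = 120 - 33 i \sqrt{30}$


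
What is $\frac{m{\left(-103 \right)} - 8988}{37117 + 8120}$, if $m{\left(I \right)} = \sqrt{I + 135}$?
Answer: $- \frac{2996}{15079} + \frac{4 \sqrt{2}}{45237} \approx -0.19856$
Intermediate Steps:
$m{\left(I \right)} = \sqrt{135 + I}$
$\frac{m{\left(-103 \right)} - 8988}{37117 + 8120} = \frac{\sqrt{135 - 103} - 8988}{37117 + 8120} = \frac{\sqrt{32} - 8988}{45237} = \left(4 \sqrt{2} - 8988\right) \frac{1}{45237} = \left(-8988 + 4 \sqrt{2}\right) \frac{1}{45237} = - \frac{2996}{15079} + \frac{4 \sqrt{2}}{45237}$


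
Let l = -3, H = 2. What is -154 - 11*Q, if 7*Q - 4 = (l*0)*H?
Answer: -1122/7 ≈ -160.29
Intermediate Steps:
Q = 4/7 (Q = 4/7 + (-3*0*2)/7 = 4/7 + (0*2)/7 = 4/7 + (⅐)*0 = 4/7 + 0 = 4/7 ≈ 0.57143)
-154 - 11*Q = -154 - 11*4/7 = -154 - 44/7 = -1122/7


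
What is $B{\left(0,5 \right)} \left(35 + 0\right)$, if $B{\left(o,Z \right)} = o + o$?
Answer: $0$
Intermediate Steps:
$B{\left(o,Z \right)} = 2 o$
$B{\left(0,5 \right)} \left(35 + 0\right) = 2 \cdot 0 \left(35 + 0\right) = 0 \cdot 35 = 0$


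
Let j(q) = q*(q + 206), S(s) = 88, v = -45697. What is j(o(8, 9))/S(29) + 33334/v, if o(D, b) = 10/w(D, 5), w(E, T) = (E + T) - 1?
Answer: 177947773/144768096 ≈ 1.2292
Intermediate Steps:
w(E, T) = -1 + E + T
o(D, b) = 10/(4 + D) (o(D, b) = 10/(-1 + D + 5) = 10/(4 + D))
j(q) = q*(206 + q)
j(o(8, 9))/S(29) + 33334/v = ((10/(4 + 8))*(206 + 10/(4 + 8)))/88 + 33334/(-45697) = ((10/12)*(206 + 10/12))*(1/88) + 33334*(-1/45697) = ((10*(1/12))*(206 + 10*(1/12)))*(1/88) - 33334/45697 = (5*(206 + ⅚)/6)*(1/88) - 33334/45697 = ((⅚)*(1241/6))*(1/88) - 33334/45697 = (6205/36)*(1/88) - 33334/45697 = 6205/3168 - 33334/45697 = 177947773/144768096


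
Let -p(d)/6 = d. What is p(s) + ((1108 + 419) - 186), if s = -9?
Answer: 1395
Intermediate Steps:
p(d) = -6*d
p(s) + ((1108 + 419) - 186) = -6*(-9) + ((1108 + 419) - 186) = 54 + (1527 - 186) = 54 + 1341 = 1395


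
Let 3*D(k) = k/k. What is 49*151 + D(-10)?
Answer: 22198/3 ≈ 7399.3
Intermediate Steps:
D(k) = ⅓ (D(k) = (k/k)/3 = (⅓)*1 = ⅓)
49*151 + D(-10) = 49*151 + ⅓ = 7399 + ⅓ = 22198/3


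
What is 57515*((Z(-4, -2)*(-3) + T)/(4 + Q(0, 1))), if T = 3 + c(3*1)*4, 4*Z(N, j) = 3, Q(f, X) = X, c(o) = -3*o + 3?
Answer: -1069779/4 ≈ -2.6745e+5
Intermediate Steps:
c(o) = 3 - 3*o
Z(N, j) = 3/4 (Z(N, j) = (1/4)*3 = 3/4)
T = -21 (T = 3 + (3 - 9)*4 = 3 - 6*4 = 3 - 24 = -21)
57515*((Z(-4, -2)*(-3) + T)/(4 + Q(0, 1))) = 57515*(((3/4)*(-3) - 21)/(4 + 1)) = 57515*((-9/4 - 21)/5) = 57515*(-93/4*1/5) = 57515*(-93/20) = -1069779/4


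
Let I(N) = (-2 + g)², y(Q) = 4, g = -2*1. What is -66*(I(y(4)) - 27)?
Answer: 726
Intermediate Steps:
g = -2
I(N) = 16 (I(N) = (-2 - 2)² = (-4)² = 16)
-66*(I(y(4)) - 27) = -66*(16 - 27) = -66*(-11) = 726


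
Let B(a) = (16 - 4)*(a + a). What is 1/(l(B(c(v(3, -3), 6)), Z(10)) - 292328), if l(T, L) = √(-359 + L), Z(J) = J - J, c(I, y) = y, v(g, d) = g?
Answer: -292328/85455659943 - I*√359/85455659943 ≈ -3.4208e-6 - 2.2172e-10*I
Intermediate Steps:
Z(J) = 0
B(a) = 24*a (B(a) = 12*(2*a) = 24*a)
1/(l(B(c(v(3, -3), 6)), Z(10)) - 292328) = 1/(√(-359 + 0) - 292328) = 1/(√(-359) - 292328) = 1/(I*√359 - 292328) = 1/(-292328 + I*√359)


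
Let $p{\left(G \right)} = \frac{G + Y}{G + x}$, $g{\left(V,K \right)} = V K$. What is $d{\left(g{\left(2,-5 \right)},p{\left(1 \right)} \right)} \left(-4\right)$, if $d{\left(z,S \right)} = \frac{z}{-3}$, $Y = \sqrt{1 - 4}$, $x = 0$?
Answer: $- \frac{40}{3} \approx -13.333$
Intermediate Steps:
$g{\left(V,K \right)} = K V$
$Y = i \sqrt{3}$ ($Y = \sqrt{-3} = i \sqrt{3} \approx 1.732 i$)
$p{\left(G \right)} = \frac{G + i \sqrt{3}}{G}$ ($p{\left(G \right)} = \frac{G + i \sqrt{3}}{G + 0} = \frac{G + i \sqrt{3}}{G}$)
$d{\left(z,S \right)} = - \frac{z}{3}$ ($d{\left(z,S \right)} = z \left(- \frac{1}{3}\right) = - \frac{z}{3}$)
$d{\left(g{\left(2,-5 \right)},p{\left(1 \right)} \right)} \left(-4\right) = - \frac{\left(-5\right) 2}{3} \left(-4\right) = \left(- \frac{1}{3}\right) \left(-10\right) \left(-4\right) = \frac{10}{3} \left(-4\right) = - \frac{40}{3}$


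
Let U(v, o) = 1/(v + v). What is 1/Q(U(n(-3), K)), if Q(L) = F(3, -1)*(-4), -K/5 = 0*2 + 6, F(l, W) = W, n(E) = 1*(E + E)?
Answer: 1/4 ≈ 0.25000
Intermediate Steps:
n(E) = 2*E (n(E) = 1*(2*E) = 2*E)
K = -30 (K = -5*(0*2 + 6) = -5*(0 + 6) = -5*6 = -30)
U(v, o) = 1/(2*v)
Q(L) = 4 (Q(L) = -1*(-4) = 4)
1/Q(U(n(-3), K)) = 1/4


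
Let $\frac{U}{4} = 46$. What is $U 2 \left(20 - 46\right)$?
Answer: $-9568$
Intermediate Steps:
$U = 184$ ($U = 4 \cdot 46 = 184$)
$U 2 \left(20 - 46\right) = 184 \cdot 2 \left(20 - 46\right) = 368 \left(-26\right) = -9568$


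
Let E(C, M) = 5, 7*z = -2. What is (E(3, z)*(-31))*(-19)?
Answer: 2945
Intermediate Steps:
z = -2/7 (z = (⅐)*(-2) = -2/7 ≈ -0.28571)
(E(3, z)*(-31))*(-19) = (5*(-31))*(-19) = -155*(-19) = 2945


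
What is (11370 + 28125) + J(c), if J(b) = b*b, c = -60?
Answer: 43095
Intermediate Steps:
J(b) = b²
(11370 + 28125) + J(c) = (11370 + 28125) + (-60)² = 39495 + 3600 = 43095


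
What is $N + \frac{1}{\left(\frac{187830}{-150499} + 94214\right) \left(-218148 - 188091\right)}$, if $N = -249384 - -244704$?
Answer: $- \frac{1418786902186232401}{303159594484236} \approx -4680.0$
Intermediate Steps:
$N = -4680$ ($N = -249384 + 244704 = -4680$)
$N + \frac{1}{\left(\frac{187830}{-150499} + 94214\right) \left(-218148 - 188091\right)} = -4680 + \frac{1}{\left(\frac{187830}{-150499} + 94214\right) \left(-218148 - 188091\right)} = -4680 + \frac{1}{\left(187830 \left(- \frac{1}{150499}\right) + 94214\right) \left(-406239\right)} = -4680 + \frac{1}{\left(- \frac{187830}{150499} + 94214\right) \left(-406239\right)} = -4680 + \frac{1}{\frac{14178924956}{150499} \left(-406239\right)} = -4680 + \frac{1}{- \frac{303159594484236}{7921}} = -4680 - \frac{7921}{303159594484236} = - \frac{1418786902186232401}{303159594484236}$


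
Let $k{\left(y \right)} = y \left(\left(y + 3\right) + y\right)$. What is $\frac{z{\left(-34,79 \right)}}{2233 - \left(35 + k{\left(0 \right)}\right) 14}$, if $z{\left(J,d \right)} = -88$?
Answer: $- \frac{88}{1743} \approx -0.050488$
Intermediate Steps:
$k{\left(y \right)} = y \left(3 + 2 y\right)$ ($k{\left(y \right)} = y \left(\left(3 + y\right) + y\right) = y \left(3 + 2 y\right)$)
$\frac{z{\left(-34,79 \right)}}{2233 - \left(35 + k{\left(0 \right)}\right) 14} = - \frac{88}{2233 - \left(35 + 0 \left(3 + 2 \cdot 0\right)\right) 14} = - \frac{88}{2233 - \left(35 + 0 \left(3 + 0\right)\right) 14} = - \frac{88}{2233 - \left(35 + 0 \cdot 3\right) 14} = - \frac{88}{2233 - \left(35 + 0\right) 14} = - \frac{88}{2233 - 35 \cdot 14} = - \frac{88}{2233 - 490} = - \frac{88}{1743}$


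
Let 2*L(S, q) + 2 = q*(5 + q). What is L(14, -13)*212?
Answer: 10812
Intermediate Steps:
L(S, q) = -1 + q*(5 + q)/2 (L(S, q) = -1 + (q*(5 + q))/2 = -1 + q*(5 + q)/2)
L(14, -13)*212 = (-1 + (½)*(-13)² + (5/2)*(-13))*212 = (-1 + (½)*169 - 65/2)*212 = (-1 + 169/2 - 65/2)*212 = 51*212 = 10812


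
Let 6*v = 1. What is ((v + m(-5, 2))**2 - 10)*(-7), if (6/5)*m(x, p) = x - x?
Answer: 2513/36 ≈ 69.806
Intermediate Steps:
v = 1/6 (v = (1/6)*1 = 1/6 ≈ 0.16667)
m(x, p) = 0 (m(x, p) = 5*(x - x)/6 = (5/6)*0 = 0)
((v + m(-5, 2))**2 - 10)*(-7) = ((1/6 + 0)**2 - 10)*(-7) = ((1/6)**2 - 10)*(-7) = (1/36 - 10)*(-7) = -359/36*(-7) = 2513/36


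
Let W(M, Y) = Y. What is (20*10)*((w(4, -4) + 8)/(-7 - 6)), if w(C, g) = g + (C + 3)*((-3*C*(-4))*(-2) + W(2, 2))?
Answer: 130800/13 ≈ 10062.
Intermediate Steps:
w(C, g) = g + (2 - 24*C)*(3 + C) (w(C, g) = g + (C + 3)*((-3*C*(-4))*(-2) + 2) = g + (3 + C)*((12*C)*(-2) + 2) = g + (3 + C)*(-24*C + 2) = g + (3 + C)*(2 - 24*C) = g + (2 - 24*C)*(3 + C))
(20*10)*((w(4, -4) + 8)/(-7 - 6)) = (20*10)*(((6 - 4 - 70*4 - 24*4**2) + 8)/(-7 - 6)) = 200*(((6 - 4 - 280 - 24*16) + 8)/(-13)) = 200*(((6 - 4 - 280 - 384) + 8)*(-1/13)) = 200*((-662 + 8)*(-1/13)) = 200*(-654*(-1/13)) = 200*(654/13) = 130800/13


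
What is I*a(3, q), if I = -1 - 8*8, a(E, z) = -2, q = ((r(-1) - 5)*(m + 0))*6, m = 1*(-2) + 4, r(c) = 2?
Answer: 130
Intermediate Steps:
m = 2 (m = -2 + 4 = 2)
q = -36 (q = ((2 - 5)*(2 + 0))*6 = -3*2*6 = -6*6 = -36)
I = -65 (I = -1 - 64 = -65)
I*a(3, q) = -65*(-2) = 130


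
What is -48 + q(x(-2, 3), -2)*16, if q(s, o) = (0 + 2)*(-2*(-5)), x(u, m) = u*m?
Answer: 272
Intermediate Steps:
x(u, m) = m*u
q(s, o) = 20 (q(s, o) = 2*10 = 20)
-48 + q(x(-2, 3), -2)*16 = -48 + 20*16 = -48 + 320 = 272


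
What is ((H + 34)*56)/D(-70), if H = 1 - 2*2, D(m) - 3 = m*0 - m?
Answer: 1736/73 ≈ 23.781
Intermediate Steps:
D(m) = 3 - m (D(m) = 3 + (m*0 - m) = 3 + (0 - m) = 3 - m)
H = -3 (H = 1 - 4 = -3)
((H + 34)*56)/D(-70) = ((-3 + 34)*56)/(3 - 1*(-70)) = (31*56)/(3 + 70) = 1736/73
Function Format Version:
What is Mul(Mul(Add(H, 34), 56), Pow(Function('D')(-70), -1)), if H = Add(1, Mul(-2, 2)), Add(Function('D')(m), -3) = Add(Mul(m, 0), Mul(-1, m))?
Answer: Rational(1736, 73) ≈ 23.781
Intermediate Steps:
Function('D')(m) = Add(3, Mul(-1, m)) (Function('D')(m) = Add(3, Add(Mul(m, 0), Mul(-1, m))) = Add(3, Add(0, Mul(-1, m))) = Add(3, Mul(-1, m)))
H = -3 (H = Add(1, -4) = -3)
Mul(Mul(Add(H, 34), 56), Pow(Function('D')(-70), -1)) = Mul(Mul(Add(-3, 34), 56), Pow(Add(3, Mul(-1, -70)), -1)) = Mul(Mul(31, 56), Pow(Add(3, 70), -1)) = Mul(1736, Pow(73, -1)) = Mul(1736, Rational(1, 73)) = Rational(1736, 73)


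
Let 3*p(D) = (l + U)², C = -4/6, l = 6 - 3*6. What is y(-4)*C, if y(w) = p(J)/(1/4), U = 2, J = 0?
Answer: -800/9 ≈ -88.889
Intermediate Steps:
l = -12 (l = 6 - 18 = -12)
C = -⅔ (C = -4*⅙ = -⅔ ≈ -0.66667)
p(D) = 100/3 (p(D) = (-12 + 2)²/3 = (⅓)*(-10)² = (⅓)*100 = 100/3)
y(w) = 400/3 (y(w) = 100/(3*(1/4)) = 100/(3*(¼)) = (100/3)*4 = 400/3)
y(-4)*C = (400/3)*(-⅔) = -800/9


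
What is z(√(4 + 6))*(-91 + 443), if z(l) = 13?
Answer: 4576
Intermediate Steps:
z(√(4 + 6))*(-91 + 443) = 13*(-91 + 443) = 13*352 = 4576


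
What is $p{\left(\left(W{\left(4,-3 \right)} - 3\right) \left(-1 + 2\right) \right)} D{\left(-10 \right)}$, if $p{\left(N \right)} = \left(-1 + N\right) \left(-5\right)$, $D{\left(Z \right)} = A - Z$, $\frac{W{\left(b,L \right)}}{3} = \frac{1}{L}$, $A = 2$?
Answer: $300$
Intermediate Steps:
$W{\left(b,L \right)} = \frac{3}{L}$
$D{\left(Z \right)} = 2 - Z$
$p{\left(N \right)} = 5 - 5 N$
$p{\left(\left(W{\left(4,-3 \right)} - 3\right) \left(-1 + 2\right) \right)} D{\left(-10 \right)} = \left(5 - 5 \left(\frac{3}{-3} - 3\right) \left(-1 + 2\right)\right) \left(2 - -10\right) = \left(5 - 5 \left(3 \left(- \frac{1}{3}\right) - 3\right) 1\right) \left(2 + 10\right) = \left(5 - 5 \left(-1 - 3\right) 1\right) 12 = \left(5 - 5 \left(\left(-4\right) 1\right)\right) 12 = \left(5 - -20\right) 12 = \left(5 + 20\right) 12 = 25 \cdot 12 = 300$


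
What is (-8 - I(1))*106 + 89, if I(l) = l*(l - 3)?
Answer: -547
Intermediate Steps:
I(l) = l*(-3 + l)
(-8 - I(1))*106 + 89 = (-8 - (-3 + 1))*106 + 89 = (-8 - (-2))*106 + 89 = (-8 - 1*(-2))*106 + 89 = (-8 + 2)*106 + 89 = -6*106 + 89 = -636 + 89 = -547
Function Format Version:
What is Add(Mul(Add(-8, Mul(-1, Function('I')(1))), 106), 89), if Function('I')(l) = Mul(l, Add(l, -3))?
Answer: -547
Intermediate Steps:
Function('I')(l) = Mul(l, Add(-3, l))
Add(Mul(Add(-8, Mul(-1, Function('I')(1))), 106), 89) = Add(Mul(Add(-8, Mul(-1, Mul(1, Add(-3, 1)))), 106), 89) = Add(Mul(Add(-8, Mul(-1, Mul(1, -2))), 106), 89) = Add(Mul(Add(-8, Mul(-1, -2)), 106), 89) = Add(Mul(Add(-8, 2), 106), 89) = Add(Mul(-6, 106), 89) = Add(-636, 89) = -547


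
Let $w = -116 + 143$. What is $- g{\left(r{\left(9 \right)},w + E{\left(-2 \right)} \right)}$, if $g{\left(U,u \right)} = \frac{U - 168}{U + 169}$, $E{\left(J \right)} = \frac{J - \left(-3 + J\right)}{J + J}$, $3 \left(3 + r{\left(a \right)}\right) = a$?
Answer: $\frac{168}{169} \approx 0.99408$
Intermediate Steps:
$r{\left(a \right)} = -3 + \frac{a}{3}$
$E{\left(J \right)} = \frac{3}{2 J}$
$w = 27$
$g{\left(U,u \right)} = \frac{-168 + U}{169 + U}$
$- g{\left(r{\left(9 \right)},w + E{\left(-2 \right)} \right)} = - \frac{-168 + \left(-3 + \frac{1}{3} \cdot 9\right)}{169 + \left(-3 + \frac{1}{3} \cdot 9\right)} = - \frac{-168 + \left(-3 + 3\right)}{169 + \left(-3 + 3\right)} = - \frac{-168 + 0}{169 + 0} = - \frac{-168}{169} = \left(-1\right) \left(- \frac{168}{169}\right) = \frac{168}{169}$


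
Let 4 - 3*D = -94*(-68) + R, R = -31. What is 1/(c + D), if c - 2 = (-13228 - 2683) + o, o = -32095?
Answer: -1/50123 ≈ -1.9951e-5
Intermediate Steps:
D = -2119 (D = 4/3 - (-94*(-68) - 31)/3 = 4/3 - (6392 - 31)/3 = 4/3 - ⅓*6361 = 4/3 - 6361/3 = -2119)
c = -48004 (c = 2 + ((-13228 - 2683) - 32095) = 2 + (-15911 - 32095) = 2 - 48006 = -48004)
1/(c + D) = 1/(-48004 - 2119) = 1/(-50123) = -1/50123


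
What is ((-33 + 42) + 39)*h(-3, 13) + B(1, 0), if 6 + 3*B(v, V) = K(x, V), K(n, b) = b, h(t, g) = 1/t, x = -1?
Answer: -18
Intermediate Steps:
B(v, V) = -2 + V/3
((-33 + 42) + 39)*h(-3, 13) + B(1, 0) = ((-33 + 42) + 39)/(-3) + (-2 + (1/3)*0) = (9 + 39)*(-1/3) + (-2 + 0) = 48*(-1/3) - 2 = -16 - 2 = -18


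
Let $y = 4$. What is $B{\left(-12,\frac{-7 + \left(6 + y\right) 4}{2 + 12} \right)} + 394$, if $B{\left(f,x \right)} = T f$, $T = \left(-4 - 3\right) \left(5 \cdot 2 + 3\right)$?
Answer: $1486$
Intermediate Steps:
$T = -91$ ($T = - 7 \left(10 + 3\right) = \left(-7\right) 13 = -91$)
$B{\left(f,x \right)} = - 91 f$
$B{\left(-12,\frac{-7 + \left(6 + y\right) 4}{2 + 12} \right)} + 394 = \left(-91\right) \left(-12\right) + 394 = 1092 + 394 = 1486$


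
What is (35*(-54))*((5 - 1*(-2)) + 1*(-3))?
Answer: -7560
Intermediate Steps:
(35*(-54))*((5 - 1*(-2)) + 1*(-3)) = -1890*((5 + 2) - 3) = -1890*(7 - 3) = -1890*4 = -7560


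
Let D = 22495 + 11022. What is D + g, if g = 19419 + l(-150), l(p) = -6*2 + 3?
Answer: 52927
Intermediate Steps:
l(p) = -9 (l(p) = -12 + 3 = -9)
D = 33517
g = 19410 (g = 19419 - 9 = 19410)
D + g = 33517 + 19410 = 52927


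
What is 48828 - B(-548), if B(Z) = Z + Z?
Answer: 49924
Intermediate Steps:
B(Z) = 2*Z
48828 - B(-548) = 48828 - 2*(-548) = 48828 - 1*(-1096) = 48828 + 1096 = 49924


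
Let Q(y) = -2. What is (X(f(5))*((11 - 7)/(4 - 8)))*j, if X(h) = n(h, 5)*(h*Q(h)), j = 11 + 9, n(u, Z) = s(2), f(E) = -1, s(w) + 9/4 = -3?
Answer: 210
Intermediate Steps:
s(w) = -21/4 (s(w) = -9/4 - 3 = -21/4)
n(u, Z) = -21/4
j = 20
X(h) = 21*h/2 (X(h) = -21*h*(-2)/4 = -(-21)*h/2 = 21*h/2)
(X(f(5))*((11 - 7)/(4 - 8)))*j = (((21/2)*(-1))*((11 - 7)/(4 - 8)))*20 = -42/(-4)*20 = -42*(-1)/4*20 = -21/2*(-1)*20 = (21/2)*20 = 210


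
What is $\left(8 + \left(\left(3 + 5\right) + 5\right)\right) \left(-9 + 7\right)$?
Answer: $-42$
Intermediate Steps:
$\left(8 + \left(\left(3 + 5\right) + 5\right)\right) \left(-9 + 7\right) = \left(8 + \left(8 + 5\right)\right) \left(-2\right) = \left(8 + 13\right) \left(-2\right) = 21 \left(-2\right) = -42$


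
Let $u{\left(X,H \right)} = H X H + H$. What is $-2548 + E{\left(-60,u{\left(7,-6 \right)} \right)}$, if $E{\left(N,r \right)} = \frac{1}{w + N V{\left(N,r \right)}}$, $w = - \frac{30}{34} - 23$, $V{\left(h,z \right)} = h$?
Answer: $- \frac{154903095}{60794} \approx -2548.0$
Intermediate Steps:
$u{\left(X,H \right)} = H + X H^{2}$ ($u{\left(X,H \right)} = X H^{2} + H = H + X H^{2}$)
$w = - \frac{406}{17}$ ($w = \left(-30\right) \frac{1}{34} - 23 = - \frac{15}{17} - 23 = - \frac{406}{17} \approx -23.882$)
$E{\left(N,r \right)} = \frac{1}{- \frac{406}{17} + N^{2}}$ ($E{\left(N,r \right)} = \frac{1}{- \frac{406}{17} + N N} = \frac{1}{- \frac{406}{17} + N^{2}}$)
$-2548 + E{\left(-60,u{\left(7,-6 \right)} \right)} = -2548 + \frac{17}{-406 + 17 \left(-60\right)^{2}} = -2548 + \frac{17}{-406 + 17 \cdot 3600} = -2548 + \frac{17}{-406 + 61200} = -2548 + \frac{17}{60794} = - \frac{154903095}{60794}$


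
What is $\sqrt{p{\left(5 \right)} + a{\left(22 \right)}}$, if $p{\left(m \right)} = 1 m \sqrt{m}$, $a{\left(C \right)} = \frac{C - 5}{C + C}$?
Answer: $\frac{\sqrt{187 + 2420 \sqrt{5}}}{22} \approx 3.401$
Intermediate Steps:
$a{\left(C \right)} = \frac{-5 + C}{2 C}$
$p{\left(m \right)} = m^{\frac{3}{2}}$ ($p{\left(m \right)} = m \sqrt{m} = m^{\frac{3}{2}}$)
$\sqrt{p{\left(5 \right)} + a{\left(22 \right)}} = \sqrt{5^{\frac{3}{2}} + \frac{-5 + 22}{2 \cdot 22}} = \sqrt{5 \sqrt{5} + \frac{1}{2} \cdot \frac{1}{22} \cdot 17} = \sqrt{5 \sqrt{5} + \frac{17}{44}} = \sqrt{\frac{17}{44} + 5 \sqrt{5}}$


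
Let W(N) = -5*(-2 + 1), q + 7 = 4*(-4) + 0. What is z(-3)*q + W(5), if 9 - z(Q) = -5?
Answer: -317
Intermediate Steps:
q = -23 (q = -7 + (4*(-4) + 0) = -7 + (-16 + 0) = -7 - 16 = -23)
W(N) = 5 (W(N) = -5*(-1) = 5)
z(Q) = 14 (z(Q) = 9 - 1*(-5) = 9 + 5 = 14)
z(-3)*q + W(5) = 14*(-23) + 5 = -322 + 5 = -317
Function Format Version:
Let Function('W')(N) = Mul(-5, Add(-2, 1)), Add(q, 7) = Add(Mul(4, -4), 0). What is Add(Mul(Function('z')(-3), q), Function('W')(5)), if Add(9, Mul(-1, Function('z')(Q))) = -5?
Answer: -317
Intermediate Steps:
q = -23 (q = Add(-7, Add(Mul(4, -4), 0)) = Add(-7, Add(-16, 0)) = Add(-7, -16) = -23)
Function('W')(N) = 5 (Function('W')(N) = Mul(-5, -1) = 5)
Function('z')(Q) = 14 (Function('z')(Q) = Add(9, Mul(-1, -5)) = Add(9, 5) = 14)
Add(Mul(Function('z')(-3), q), Function('W')(5)) = Add(Mul(14, -23), 5) = Add(-322, 5) = -317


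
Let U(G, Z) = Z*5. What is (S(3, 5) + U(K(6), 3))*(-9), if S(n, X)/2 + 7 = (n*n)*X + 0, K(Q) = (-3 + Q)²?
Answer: -819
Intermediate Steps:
S(n, X) = -14 + 2*X*n² (S(n, X) = -14 + 2*((n*n)*X + 0) = -14 + 2*(n²*X + 0) = -14 + 2*(X*n² + 0) = -14 + 2*(X*n²) = -14 + 2*X*n²)
U(G, Z) = 5*Z
(S(3, 5) + U(K(6), 3))*(-9) = ((-14 + 2*5*3²) + 5*3)*(-9) = ((-14 + 2*5*9) + 15)*(-9) = ((-14 + 90) + 15)*(-9) = (76 + 15)*(-9) = 91*(-9) = -819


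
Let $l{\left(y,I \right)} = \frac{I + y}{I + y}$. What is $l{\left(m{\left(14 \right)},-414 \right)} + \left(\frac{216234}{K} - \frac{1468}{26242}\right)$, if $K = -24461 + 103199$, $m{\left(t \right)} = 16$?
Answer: $\frac{635422320}{172186883} \approx 3.6903$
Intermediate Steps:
$K = 78738$
$l{\left(y,I \right)} = 1$
$l{\left(m{\left(14 \right)},-414 \right)} + \left(\frac{216234}{K} - \frac{1468}{26242}\right) = 1 + \left(\frac{216234}{78738} - \frac{1468}{26242}\right) = 1 + \left(216234 \cdot \frac{1}{78738} - \frac{734}{13121}\right) = 1 + \left(\frac{36039}{13123} - \frac{734}{13121}\right) = 1 + \frac{463235437}{172186883} = \frac{635422320}{172186883}$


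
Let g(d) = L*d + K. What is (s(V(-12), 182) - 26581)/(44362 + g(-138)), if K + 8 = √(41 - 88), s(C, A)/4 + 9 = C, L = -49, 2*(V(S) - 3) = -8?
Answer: -1360759036/2612845503 + 26621*I*√47/2612845503 ≈ -0.5208 + 6.9849e-5*I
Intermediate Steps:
V(S) = -1 (V(S) = 3 + (½)*(-8) = 3 - 4 = -1)
s(C, A) = -36 + 4*C
K = -8 + I*√47 (K = -8 + √(41 - 88) = -8 + √(-47) = -8 + I*√47 ≈ -8.0 + 6.8557*I)
g(d) = -8 - 49*d + I*√47 (g(d) = -49*d + (-8 + I*√47) = -8 - 49*d + I*√47)
(s(V(-12), 182) - 26581)/(44362 + g(-138)) = ((-36 + 4*(-1)) - 26581)/(44362 + (-8 - 49*(-138) + I*√47)) = ((-36 - 4) - 26581)/(44362 + (-8 + 6762 + I*√47)) = (-40 - 26581)/(44362 + (6754 + I*√47)) = -26621/(51116 + I*√47)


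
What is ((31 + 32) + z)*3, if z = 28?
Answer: 273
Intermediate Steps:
((31 + 32) + z)*3 = ((31 + 32) + 28)*3 = (63 + 28)*3 = 91*3 = 273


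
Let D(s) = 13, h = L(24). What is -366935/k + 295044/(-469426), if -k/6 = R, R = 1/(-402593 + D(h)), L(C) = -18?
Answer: -17335983426347516/704139 ≈ -2.4620e+10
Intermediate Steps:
h = -18
R = -1/402580 (R = 1/(-402593 + 13) = 1/(-402580) = -1/402580 ≈ -2.4840e-6)
k = 3/201290 (k = -6*(-1/402580) = 3/201290 ≈ 1.4904e-5)
-366935/k + 295044/(-469426) = -366935/3/201290 + 295044/(-469426) = -366935*201290/3 + 295044*(-1/469426) = -73860346150/3 - 147522/234713 = -17335983426347516/704139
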